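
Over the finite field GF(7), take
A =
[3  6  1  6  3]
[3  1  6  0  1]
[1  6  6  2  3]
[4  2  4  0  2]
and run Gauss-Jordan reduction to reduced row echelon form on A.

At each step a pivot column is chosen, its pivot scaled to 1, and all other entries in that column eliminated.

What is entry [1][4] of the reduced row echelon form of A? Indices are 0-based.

M[1][4] = 5

step 1: normalize row 0 (÷3) = (1, 2, 5, 2, 1)
  row 1: subtract 3×row0 = (0, 2, 5, 1, 5)
  row 2: subtract 1×row0 = (0, 4, 1, 0, 2)
  row 3: subtract 4×row0 = (0, 1, 5, 6, 5)
step 2: normalize row 1 (÷2) = (0, 1, 6, 4, 6)
  row 0: subtract 2×row1 = (1, 0, 0, 1, 3)
  row 2: subtract 4×row1 = (0, 0, 5, 5, 6)
  row 3: subtract 1×row1 = (0, 0, 6, 2, 6)
step 3: normalize row 2 (÷5) = (0, 0, 1, 1, 4)
  row 1: subtract 6×row2 = (0, 1, 0, 5, 3)
  row 3: subtract 6×row2 = (0, 0, 0, 3, 3)
step 4: normalize row 3 (÷3) = (0, 0, 0, 1, 1)
  row 0: subtract 1×row3 = (1, 0, 0, 0, 2)
  row 1: subtract 5×row3 = (0, 1, 0, 0, 5)
  row 2: subtract 1×row3 = (0, 0, 1, 0, 3)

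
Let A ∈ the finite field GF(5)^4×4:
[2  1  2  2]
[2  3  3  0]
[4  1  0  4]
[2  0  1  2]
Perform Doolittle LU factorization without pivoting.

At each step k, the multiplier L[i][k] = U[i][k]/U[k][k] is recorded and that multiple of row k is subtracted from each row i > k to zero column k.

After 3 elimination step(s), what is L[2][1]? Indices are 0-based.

L[2][1] = 2

Step 1: pivot at (0,0) is 2.
  row1 ← row1 − (1)·row0  ⇒  L[1][0]=1, U row1=(0, 2, 1, 3)
  row2 ← row2 − (2)·row0  ⇒  L[2][0]=2, U row2=(0, 4, 1, 0)
  row3 ← row3 − (1)·row0  ⇒  L[3][0]=1, U row3=(0, 4, 4, 0)
Step 2: pivot at (1,1) is 2.
  row2 ← row2 − (2)·row1  ⇒  L[2][1]=2, U row2=(0, 0, 4, 4)
  row3 ← row3 − (2)·row1  ⇒  L[3][1]=2, U row3=(0, 0, 2, 4)
Step 3: pivot at (2,2) is 4.
  row3 ← row3 − (3)·row2  ⇒  L[3][2]=3, U row3=(0, 0, 0, 2)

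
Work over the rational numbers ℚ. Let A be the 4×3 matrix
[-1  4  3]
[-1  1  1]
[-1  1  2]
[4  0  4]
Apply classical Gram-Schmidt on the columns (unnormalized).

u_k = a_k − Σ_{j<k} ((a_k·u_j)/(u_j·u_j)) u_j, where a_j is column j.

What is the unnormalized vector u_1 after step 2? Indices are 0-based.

Step 1: u_0 = a_0 = (-1, -1, -1, 4).
Step 2: u_1 = a_1 − (-6/19)·u_0 = (70/19, 13/19, 13/19, 24/19).

u_1 = (70/19, 13/19, 13/19, 24/19)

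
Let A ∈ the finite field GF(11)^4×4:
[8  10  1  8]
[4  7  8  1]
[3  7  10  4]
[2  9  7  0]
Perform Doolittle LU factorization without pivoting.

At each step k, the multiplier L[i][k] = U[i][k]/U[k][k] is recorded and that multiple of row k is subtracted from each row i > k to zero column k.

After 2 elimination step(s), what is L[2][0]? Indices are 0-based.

L[2][0] = 10

k=0: U[0][0]=8
  eliminate (1,0): mult=6, new row 1: (0, 2, 2, 8); set L[1][0]=6
  eliminate (2,0): mult=10, new row 2: (0, 6, 0, 1); set L[2][0]=10
  eliminate (3,0): mult=3, new row 3: (0, 1, 4, 9); set L[3][0]=3
k=1: U[1][1]=2
  eliminate (2,1): mult=3, new row 2: (0, 0, 5, 10); set L[2][1]=3
  eliminate (3,1): mult=6, new row 3: (0, 0, 3, 5); set L[3][1]=6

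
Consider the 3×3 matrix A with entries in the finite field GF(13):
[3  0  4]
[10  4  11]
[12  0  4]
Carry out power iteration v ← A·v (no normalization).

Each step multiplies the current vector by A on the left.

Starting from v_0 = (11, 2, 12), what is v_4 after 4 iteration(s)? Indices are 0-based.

v_4 = (9, 11, 4)

v_0 = (11, 2, 12).
v_1 = A·v_0 = (3, 3, 11).
v_2 = A·v_1 = (1, 7, 2).
v_3 = A·v_2 = (11, 8, 7).
v_4 = A·v_3 = (9, 11, 4).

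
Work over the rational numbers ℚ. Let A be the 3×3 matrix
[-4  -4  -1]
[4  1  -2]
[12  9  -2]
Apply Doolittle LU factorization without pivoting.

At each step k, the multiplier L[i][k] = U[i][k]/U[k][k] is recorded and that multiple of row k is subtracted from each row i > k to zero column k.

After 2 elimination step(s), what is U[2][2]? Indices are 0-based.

U[2][2] = -2

k=0: U[0][0]=-4
  eliminate (1,0): mult=-1, new row 1: (0, -3, -3); set L[1][0]=-1
  eliminate (2,0): mult=-3, new row 2: (0, -3, -5); set L[2][0]=-3
k=1: U[1][1]=-3
  eliminate (2,1): mult=1, new row 2: (0, 0, -2); set L[2][1]=1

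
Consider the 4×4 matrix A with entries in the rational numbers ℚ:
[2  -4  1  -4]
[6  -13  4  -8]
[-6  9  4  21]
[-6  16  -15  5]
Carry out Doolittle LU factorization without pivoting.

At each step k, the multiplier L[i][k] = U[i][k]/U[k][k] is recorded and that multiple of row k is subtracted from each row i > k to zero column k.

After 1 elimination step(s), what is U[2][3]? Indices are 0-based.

U[2][3] = 9

[col 0] pivot 2
  R1 -= 3*R0 → (0, -1, 1, 4)  (L[1][0] := 3)
  R2 -= -3*R0 → (0, -3, 7, 9)  (L[2][0] := -3)
  R3 -= -3*R0 → (0, 4, -12, -7)  (L[3][0] := -3)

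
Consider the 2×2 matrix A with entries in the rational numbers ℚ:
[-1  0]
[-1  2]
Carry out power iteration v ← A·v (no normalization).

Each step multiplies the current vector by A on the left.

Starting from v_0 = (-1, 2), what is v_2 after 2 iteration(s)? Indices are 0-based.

v_2 = (-1, 9)

v_0 = (-1, 2).
v_1 = A·v_0 = (1, 5).
v_2 = A·v_1 = (-1, 9).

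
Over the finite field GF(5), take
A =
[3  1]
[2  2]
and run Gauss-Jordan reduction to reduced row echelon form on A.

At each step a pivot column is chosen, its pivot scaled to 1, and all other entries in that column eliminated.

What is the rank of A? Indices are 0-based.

step 1: normalize row 0 (÷3) = (1, 2)
  row 1: subtract 2×row0 = (0, 3)
step 2: normalize row 1 (÷3) = (0, 1)
  row 0: subtract 2×row1 = (1, 0)

rank = 2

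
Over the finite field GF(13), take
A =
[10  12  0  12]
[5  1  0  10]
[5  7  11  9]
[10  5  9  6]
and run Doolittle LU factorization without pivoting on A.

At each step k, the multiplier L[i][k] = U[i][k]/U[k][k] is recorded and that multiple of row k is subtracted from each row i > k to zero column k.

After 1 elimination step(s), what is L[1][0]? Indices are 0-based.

k=0: U[0][0]=10
  eliminate (1,0): mult=7, new row 1: (0, 8, 0, 4); set L[1][0]=7
  eliminate (2,0): mult=7, new row 2: (0, 1, 11, 3); set L[2][0]=7
  eliminate (3,0): mult=1, new row 3: (0, 6, 9, 7); set L[3][0]=1

L[1][0] = 7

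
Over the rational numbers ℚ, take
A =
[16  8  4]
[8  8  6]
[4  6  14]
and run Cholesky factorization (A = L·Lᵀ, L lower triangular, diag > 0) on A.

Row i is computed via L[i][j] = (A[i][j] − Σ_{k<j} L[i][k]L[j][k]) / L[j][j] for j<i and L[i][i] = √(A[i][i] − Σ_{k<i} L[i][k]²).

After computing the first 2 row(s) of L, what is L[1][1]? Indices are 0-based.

L[1][1] = 2

Step 1: L[0][0] = √(16) = 4.
  L[1][0] = (8) / L[0][0] = 2.
Step 2: L[1][1] = √(4) = 2.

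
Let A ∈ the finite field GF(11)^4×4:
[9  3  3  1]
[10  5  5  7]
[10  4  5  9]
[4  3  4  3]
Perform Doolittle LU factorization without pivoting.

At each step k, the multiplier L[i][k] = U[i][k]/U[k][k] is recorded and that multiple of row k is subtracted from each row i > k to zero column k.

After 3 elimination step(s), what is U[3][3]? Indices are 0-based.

U[3][3] = 8

[col 0] pivot 9
  R1 -= 6*R0 → (0, 9, 9, 1)  (L[1][0] := 6)
  R2 -= 6*R0 → (0, 8, 9, 3)  (L[2][0] := 6)
  R3 -= 9*R0 → (0, 9, 10, 5)  (L[3][0] := 9)
[col 1] pivot 9
  R2 -= 7*R1 → (0, 0, 1, 7)  (L[2][1] := 7)
  R3 -= 1*R1 → (0, 0, 1, 4)  (L[3][1] := 1)
[col 2] pivot 1
  R3 -= 1*R2 → (0, 0, 0, 8)  (L[3][2] := 1)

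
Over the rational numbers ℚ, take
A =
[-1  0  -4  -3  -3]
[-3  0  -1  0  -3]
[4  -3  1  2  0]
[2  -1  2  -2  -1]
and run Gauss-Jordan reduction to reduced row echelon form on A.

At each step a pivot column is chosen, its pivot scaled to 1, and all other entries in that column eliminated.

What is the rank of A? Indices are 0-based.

[1] R0 /= -1  ⇒  (1, 0, 4, 3, 3)
     R1 -= -3·R0  ⇒  (0, 0, 11, 9, 6)
     R2 -= 4·R0  ⇒  (0, -3, -15, -10, -12)
     R3 -= 2·R0  ⇒  (0, -1, -6, -8, -7)
[2] R1 <-> R2
[2] R1 /= -3  ⇒  (0, 1, 5, 10/3, 4)
     R3 -= -1·R1  ⇒  (0, 0, -1, -14/3, -3)
[3] R2 /= 11  ⇒  (0, 0, 1, 9/11, 6/11)
     R0 -= 4·R2  ⇒  (1, 0, 0, -3/11, 9/11)
     R1 -= 5·R2  ⇒  (0, 1, 0, -25/33, 14/11)
     R3 -= -1·R2  ⇒  (0, 0, 0, -127/33, -27/11)
[4] R3 /= -127/33  ⇒  (0, 0, 0, 1, 81/127)
     R0 -= -3/11·R3  ⇒  (1, 0, 0, 0, 126/127)
     R1 -= -25/33·R3  ⇒  (0, 1, 0, 0, 223/127)
     R2 -= 9/11·R3  ⇒  (0, 0, 1, 0, 3/127)

rank = 4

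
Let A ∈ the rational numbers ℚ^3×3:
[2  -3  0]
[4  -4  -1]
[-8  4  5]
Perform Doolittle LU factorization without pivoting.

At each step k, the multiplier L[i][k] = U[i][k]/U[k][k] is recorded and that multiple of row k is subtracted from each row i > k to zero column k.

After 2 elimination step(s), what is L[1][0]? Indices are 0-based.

L[1][0] = 2

Step 1: pivot at (0,0) is 2.
  row1 ← row1 − (2)·row0  ⇒  L[1][0]=2, U row1=(0, 2, -1)
  row2 ← row2 − (-4)·row0  ⇒  L[2][0]=-4, U row2=(0, -8, 5)
Step 2: pivot at (1,1) is 2.
  row2 ← row2 − (-4)·row1  ⇒  L[2][1]=-4, U row2=(0, 0, 1)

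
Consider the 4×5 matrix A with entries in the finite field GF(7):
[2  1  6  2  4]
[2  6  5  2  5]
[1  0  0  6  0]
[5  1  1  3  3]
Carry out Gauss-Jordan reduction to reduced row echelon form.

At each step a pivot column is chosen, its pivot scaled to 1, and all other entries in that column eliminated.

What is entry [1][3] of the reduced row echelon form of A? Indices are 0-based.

M[1][3] = 6

[1] R0 /= 2  ⇒  (1, 4, 3, 1, 2)
     R1 -= 2·R0  ⇒  (0, 5, 6, 0, 1)
     R2 -= 1·R0  ⇒  (0, 3, 4, 5, 5)
     R3 -= 5·R0  ⇒  (0, 2, 0, 5, 0)
[2] R1 /= 5  ⇒  (0, 1, 4, 0, 3)
     R0 -= 4·R1  ⇒  (1, 0, 1, 1, 4)
     R2 -= 3·R1  ⇒  (0, 0, 6, 5, 3)
     R3 -= 2·R1  ⇒  (0, 0, 6, 5, 1)
[3] R2 /= 6  ⇒  (0, 0, 1, 2, 4)
     R0 -= 1·R2  ⇒  (1, 0, 0, 6, 0)
     R1 -= 4·R2  ⇒  (0, 1, 0, 6, 1)
     R3 -= 6·R2  ⇒  (0, 0, 0, 0, 5)
column 3 empty below row 3
[4] R3 /= 5  ⇒  (0, 0, 0, 0, 1)
     R1 -= 1·R3  ⇒  (0, 1, 0, 6, 0)
     R2 -= 4·R3  ⇒  (0, 0, 1, 2, 0)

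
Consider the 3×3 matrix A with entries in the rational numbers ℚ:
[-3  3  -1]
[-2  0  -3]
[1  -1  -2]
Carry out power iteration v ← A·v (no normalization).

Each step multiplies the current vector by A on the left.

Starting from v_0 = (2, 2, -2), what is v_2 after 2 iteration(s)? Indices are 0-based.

v_2 = (-4, -16, -8)

v_0 = (2, 2, -2).
v_1 = A·v_0 = (2, 2, 4).
v_2 = A·v_1 = (-4, -16, -8).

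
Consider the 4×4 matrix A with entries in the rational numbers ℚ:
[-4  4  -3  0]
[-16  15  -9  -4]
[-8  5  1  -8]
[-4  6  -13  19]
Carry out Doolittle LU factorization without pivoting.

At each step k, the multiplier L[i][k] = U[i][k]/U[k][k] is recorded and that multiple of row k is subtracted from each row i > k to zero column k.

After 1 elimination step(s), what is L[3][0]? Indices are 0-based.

L[3][0] = 1

k=0: U[0][0]=-4
  eliminate (1,0): mult=4, new row 1: (0, -1, 3, -4); set L[1][0]=4
  eliminate (2,0): mult=2, new row 2: (0, -3, 7, -8); set L[2][0]=2
  eliminate (3,0): mult=1, new row 3: (0, 2, -10, 19); set L[3][0]=1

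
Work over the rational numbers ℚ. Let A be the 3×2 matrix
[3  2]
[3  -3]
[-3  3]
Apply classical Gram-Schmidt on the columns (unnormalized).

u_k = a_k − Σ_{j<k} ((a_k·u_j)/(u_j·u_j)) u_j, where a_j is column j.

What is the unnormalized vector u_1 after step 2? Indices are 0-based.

Step 1: u_0 = a_0 = (3, 3, -3).
Step 2: u_1 = a_1 − (-4/9)·u_0 = (10/3, -5/3, 5/3).

u_1 = (10/3, -5/3, 5/3)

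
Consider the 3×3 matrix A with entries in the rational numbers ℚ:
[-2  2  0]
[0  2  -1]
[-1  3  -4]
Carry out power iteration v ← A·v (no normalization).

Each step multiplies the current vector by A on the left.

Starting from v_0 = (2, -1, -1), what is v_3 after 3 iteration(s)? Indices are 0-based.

v_3 = (-22, -9, -41)

v_0 = (2, -1, -1).
v_1 = A·v_0 = (-6, -1, -1).
v_2 = A·v_1 = (10, -1, 7).
v_3 = A·v_2 = (-22, -9, -41).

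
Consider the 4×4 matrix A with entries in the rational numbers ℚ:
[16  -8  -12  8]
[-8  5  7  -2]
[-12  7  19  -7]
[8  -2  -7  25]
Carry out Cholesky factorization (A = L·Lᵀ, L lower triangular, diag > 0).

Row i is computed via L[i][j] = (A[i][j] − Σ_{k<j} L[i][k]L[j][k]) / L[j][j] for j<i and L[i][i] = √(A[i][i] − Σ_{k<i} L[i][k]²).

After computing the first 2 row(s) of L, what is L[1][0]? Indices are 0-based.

Step 1: L[0][0] = √(16) = 4.
  L[1][0] = (-8) / L[0][0] = -2.
Step 2: L[1][1] = √(1) = 1.

L[1][0] = -2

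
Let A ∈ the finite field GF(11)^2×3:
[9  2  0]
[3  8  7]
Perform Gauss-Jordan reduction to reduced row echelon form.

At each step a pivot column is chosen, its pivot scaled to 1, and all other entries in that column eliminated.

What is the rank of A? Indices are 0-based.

rank = 2

pivot(0,0)=9: scale R0 → (1, 10, 0)
  clear (1,0): R1 −= (3)R0 → (0, 0, 7)
col 1: no nonzero at/below row 1; advance.
pivot(1,2)=7: scale R1 → (0, 0, 1)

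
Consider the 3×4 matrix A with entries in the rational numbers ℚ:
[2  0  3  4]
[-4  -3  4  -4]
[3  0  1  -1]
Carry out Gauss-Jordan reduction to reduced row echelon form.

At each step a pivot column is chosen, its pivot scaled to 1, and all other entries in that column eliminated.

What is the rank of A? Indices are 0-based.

step 1: normalize row 0 (÷2) = (1, 0, 3/2, 2)
  row 1: subtract -4×row0 = (0, -3, 10, 4)
  row 2: subtract 3×row0 = (0, 0, -7/2, -7)
step 2: normalize row 1 (÷-3) = (0, 1, -10/3, -4/3)
step 3: normalize row 2 (÷-7/2) = (0, 0, 1, 2)
  row 0: subtract 3/2×row2 = (1, 0, 0, -1)
  row 1: subtract -10/3×row2 = (0, 1, 0, 16/3)

rank = 3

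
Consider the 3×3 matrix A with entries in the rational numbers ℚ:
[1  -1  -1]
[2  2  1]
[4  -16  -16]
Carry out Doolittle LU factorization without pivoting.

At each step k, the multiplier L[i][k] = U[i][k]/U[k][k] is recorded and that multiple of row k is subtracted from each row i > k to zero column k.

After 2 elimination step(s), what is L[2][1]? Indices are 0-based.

k=0: U[0][0]=1
  eliminate (1,0): mult=2, new row 1: (0, 4, 3); set L[1][0]=2
  eliminate (2,0): mult=4, new row 2: (0, -12, -12); set L[2][0]=4
k=1: U[1][1]=4
  eliminate (2,1): mult=-3, new row 2: (0, 0, -3); set L[2][1]=-3

L[2][1] = -3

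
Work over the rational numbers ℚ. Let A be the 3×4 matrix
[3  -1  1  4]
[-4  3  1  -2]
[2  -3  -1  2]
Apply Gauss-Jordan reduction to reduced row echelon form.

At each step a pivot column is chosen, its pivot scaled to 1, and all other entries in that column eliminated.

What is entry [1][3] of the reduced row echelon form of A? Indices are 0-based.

M[1][3] = -3/2

pivot(0,0)=3: scale R0 → (1, -1/3, 1/3, 4/3)
  clear (1,0): R1 −= (-4)R0 → (0, 5/3, 7/3, 10/3)
  clear (2,0): R2 −= (2)R0 → (0, -7/3, -5/3, -2/3)
pivot(1,1)=5/3: scale R1 → (0, 1, 7/5, 2)
  clear (0,1): R0 −= (-1/3)R1 → (1, 0, 4/5, 2)
  clear (2,1): R2 −= (-7/3)R1 → (0, 0, 8/5, 4)
pivot(2,2)=8/5: scale R2 → (0, 0, 1, 5/2)
  clear (0,2): R0 −= (4/5)R2 → (1, 0, 0, 0)
  clear (1,2): R1 −= (7/5)R2 → (0, 1, 0, -3/2)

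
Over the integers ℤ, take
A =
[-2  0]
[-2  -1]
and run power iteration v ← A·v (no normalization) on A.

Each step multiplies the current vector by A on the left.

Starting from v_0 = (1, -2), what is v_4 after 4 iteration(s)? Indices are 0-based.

v_4 = (16, 28)

v_0 = (1, -2).
v_1 = A·v_0 = (-2, 0).
v_2 = A·v_1 = (4, 4).
v_3 = A·v_2 = (-8, -12).
v_4 = A·v_3 = (16, 28).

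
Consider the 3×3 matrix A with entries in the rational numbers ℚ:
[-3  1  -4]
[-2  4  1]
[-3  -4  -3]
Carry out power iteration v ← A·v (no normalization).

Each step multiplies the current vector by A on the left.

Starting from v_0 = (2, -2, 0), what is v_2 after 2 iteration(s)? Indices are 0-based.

v_0 = (2, -2, 0).
v_1 = A·v_0 = (-8, -12, 2).
v_2 = A·v_1 = (4, -30, 66).

v_2 = (4, -30, 66)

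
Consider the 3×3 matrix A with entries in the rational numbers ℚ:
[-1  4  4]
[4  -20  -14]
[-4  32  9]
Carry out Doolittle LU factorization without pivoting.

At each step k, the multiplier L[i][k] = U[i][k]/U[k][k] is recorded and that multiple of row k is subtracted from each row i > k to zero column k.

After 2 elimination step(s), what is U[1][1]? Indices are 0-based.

U[1][1] = -4

k=0: U[0][0]=-1
  eliminate (1,0): mult=-4, new row 1: (0, -4, 2); set L[1][0]=-4
  eliminate (2,0): mult=4, new row 2: (0, 16, -7); set L[2][0]=4
k=1: U[1][1]=-4
  eliminate (2,1): mult=-4, new row 2: (0, 0, 1); set L[2][1]=-4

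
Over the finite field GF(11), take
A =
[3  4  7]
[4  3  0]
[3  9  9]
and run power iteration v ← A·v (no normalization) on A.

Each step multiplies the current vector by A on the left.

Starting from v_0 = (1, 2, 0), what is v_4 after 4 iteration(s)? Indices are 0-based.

v_4 = (9, 4, 4)

v_0 = (1, 2, 0).
v_1 = A·v_0 = (0, 10, 10).
v_2 = A·v_1 = (0, 8, 4).
v_3 = A·v_2 = (5, 2, 9).
v_4 = A·v_3 = (9, 4, 4).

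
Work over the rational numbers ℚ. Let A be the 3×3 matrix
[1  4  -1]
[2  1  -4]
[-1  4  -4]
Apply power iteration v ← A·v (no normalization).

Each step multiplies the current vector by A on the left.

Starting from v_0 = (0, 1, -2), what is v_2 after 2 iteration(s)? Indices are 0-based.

v_2 = (30, -27, -18)

v_0 = (0, 1, -2).
v_1 = A·v_0 = (6, 9, 12).
v_2 = A·v_1 = (30, -27, -18).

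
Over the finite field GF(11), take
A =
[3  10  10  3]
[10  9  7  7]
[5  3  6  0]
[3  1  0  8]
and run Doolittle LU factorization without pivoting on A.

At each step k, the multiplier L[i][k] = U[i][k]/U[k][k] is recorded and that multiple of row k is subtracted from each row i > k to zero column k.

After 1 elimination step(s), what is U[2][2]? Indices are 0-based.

U[2][2] = 4

Step 1: pivot at (0,0) is 3.
  row1 ← row1 − (7)·row0  ⇒  L[1][0]=7, U row1=(0, 5, 3, 8)
  row2 ← row2 − (9)·row0  ⇒  L[2][0]=9, U row2=(0, 1, 4, 6)
  row3 ← row3 − (1)·row0  ⇒  L[3][0]=1, U row3=(0, 2, 1, 5)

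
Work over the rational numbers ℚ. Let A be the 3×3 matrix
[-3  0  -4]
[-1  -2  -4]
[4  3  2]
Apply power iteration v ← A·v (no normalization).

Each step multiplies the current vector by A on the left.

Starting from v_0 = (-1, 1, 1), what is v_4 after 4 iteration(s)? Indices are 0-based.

v_4 = (-145, -113, 415)

v_0 = (-1, 1, 1).
v_1 = A·v_0 = (-1, -5, 1).
v_2 = A·v_1 = (-1, 7, -17).
v_3 = A·v_2 = (71, 55, -17).
v_4 = A·v_3 = (-145, -113, 415).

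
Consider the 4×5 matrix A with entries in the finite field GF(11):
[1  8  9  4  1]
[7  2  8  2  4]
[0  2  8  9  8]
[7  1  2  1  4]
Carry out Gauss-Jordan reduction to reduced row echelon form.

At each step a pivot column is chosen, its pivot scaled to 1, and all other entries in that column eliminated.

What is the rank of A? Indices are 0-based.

pivot(0,0)=1: scale R0 → (1, 8, 9, 4, 1)
  clear (1,0): R1 −= (7)R0 → (0, 1, 0, 7, 8)
  clear (3,0): R3 −= (7)R0 → (0, 0, 5, 6, 8)
pivot(1,1)=1: scale R1 → (0, 1, 0, 7, 8)
  clear (0,1): R0 −= (8)R1 → (1, 0, 9, 3, 3)
  clear (2,1): R2 −= (2)R1 → (0, 0, 8, 6, 3)
pivot(2,2)=8: scale R2 → (0, 0, 1, 9, 10)
  clear (0,2): R0 −= (9)R2 → (1, 0, 0, 10, 1)
  clear (3,2): R3 −= (5)R2 → (0, 0, 0, 5, 2)
pivot(3,3)=5: scale R3 → (0, 0, 0, 1, 7)
  clear (0,3): R0 −= (10)R3 → (1, 0, 0, 0, 8)
  clear (1,3): R1 −= (7)R3 → (0, 1, 0, 0, 3)
  clear (2,3): R2 −= (9)R3 → (0, 0, 1, 0, 2)

rank = 4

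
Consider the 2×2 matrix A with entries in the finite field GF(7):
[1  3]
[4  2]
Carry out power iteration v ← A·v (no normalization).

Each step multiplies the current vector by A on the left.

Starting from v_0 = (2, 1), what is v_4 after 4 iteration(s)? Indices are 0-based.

v_4 = (3, 3)

v_0 = (2, 1).
v_1 = A·v_0 = (5, 3).
v_2 = A·v_1 = (0, 5).
v_3 = A·v_2 = (1, 3).
v_4 = A·v_3 = (3, 3).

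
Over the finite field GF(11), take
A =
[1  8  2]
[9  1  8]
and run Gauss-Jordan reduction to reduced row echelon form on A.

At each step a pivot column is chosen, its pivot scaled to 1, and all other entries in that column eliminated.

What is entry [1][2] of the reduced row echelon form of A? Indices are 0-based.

pivot(0,0)=1: scale R0 → (1, 8, 2)
  clear (1,0): R1 −= (9)R0 → (0, 6, 1)
pivot(1,1)=6: scale R1 → (0, 1, 2)
  clear (0,1): R0 −= (8)R1 → (1, 0, 8)

M[1][2] = 2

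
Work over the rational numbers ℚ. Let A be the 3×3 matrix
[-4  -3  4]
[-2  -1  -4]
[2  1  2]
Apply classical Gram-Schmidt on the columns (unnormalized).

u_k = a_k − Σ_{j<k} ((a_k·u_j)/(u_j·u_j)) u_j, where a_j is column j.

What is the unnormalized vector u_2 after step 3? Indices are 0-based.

u_2 = (0, -1, -1)

Step 1: u_0 = a_0 = (-4, -2, 2).
Step 2: u_1 = a_1 − (2/3)·u_0 = (-1/3, 1/3, -1/3).
Step 3: u_2 = a_2 − (-1/6)·u_0 − (-10)·u_1 = (0, -1, -1).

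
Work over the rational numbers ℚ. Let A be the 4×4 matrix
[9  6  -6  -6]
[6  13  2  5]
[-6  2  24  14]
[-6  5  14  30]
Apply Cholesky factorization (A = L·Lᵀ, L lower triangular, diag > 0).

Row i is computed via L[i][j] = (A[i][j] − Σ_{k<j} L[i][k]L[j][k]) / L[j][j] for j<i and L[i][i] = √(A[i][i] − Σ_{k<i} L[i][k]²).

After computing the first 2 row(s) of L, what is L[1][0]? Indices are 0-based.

Step 1: L[0][0] = √(9) = 3.
  L[1][0] = (6) / L[0][0] = 2.
Step 2: L[1][1] = √(9) = 3.

L[1][0] = 2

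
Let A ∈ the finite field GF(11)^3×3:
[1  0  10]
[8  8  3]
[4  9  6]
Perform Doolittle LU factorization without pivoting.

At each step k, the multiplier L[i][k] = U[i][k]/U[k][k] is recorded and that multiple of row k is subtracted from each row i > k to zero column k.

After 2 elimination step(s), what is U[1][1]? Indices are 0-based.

U[1][1] = 8

[col 0] pivot 1
  R1 -= 8*R0 → (0, 8, 0)  (L[1][0] := 8)
  R2 -= 4*R0 → (0, 9, 10)  (L[2][0] := 4)
[col 1] pivot 8
  R2 -= 8*R1 → (0, 0, 10)  (L[2][1] := 8)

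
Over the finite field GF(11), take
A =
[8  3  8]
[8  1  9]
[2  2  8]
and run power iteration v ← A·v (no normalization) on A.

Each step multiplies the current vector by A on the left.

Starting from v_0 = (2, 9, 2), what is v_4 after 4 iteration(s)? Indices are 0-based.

v_4 = (7, 0, 8)

v_0 = (2, 9, 2).
v_1 = A·v_0 = (4, 10, 5).
v_2 = A·v_1 = (3, 10, 2).
v_3 = A·v_2 = (4, 8, 9).
v_4 = A·v_3 = (7, 0, 8).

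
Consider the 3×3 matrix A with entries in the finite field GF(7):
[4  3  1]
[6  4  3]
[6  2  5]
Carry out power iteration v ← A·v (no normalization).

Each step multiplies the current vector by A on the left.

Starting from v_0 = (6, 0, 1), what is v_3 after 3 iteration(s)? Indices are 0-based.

v_0 = (6, 0, 1).
v_1 = A·v_0 = (4, 4, 6).
v_2 = A·v_1 = (6, 2, 6).
v_3 = A·v_2 = (1, 6, 0).

v_3 = (1, 6, 0)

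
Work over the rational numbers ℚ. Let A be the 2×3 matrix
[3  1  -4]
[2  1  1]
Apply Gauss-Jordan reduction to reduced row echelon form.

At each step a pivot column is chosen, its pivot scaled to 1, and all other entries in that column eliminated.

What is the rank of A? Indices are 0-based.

pivot(0,0)=3: scale R0 → (1, 1/3, -4/3)
  clear (1,0): R1 −= (2)R0 → (0, 1/3, 11/3)
pivot(1,1)=1/3: scale R1 → (0, 1, 11)
  clear (0,1): R0 −= (1/3)R1 → (1, 0, -5)

rank = 2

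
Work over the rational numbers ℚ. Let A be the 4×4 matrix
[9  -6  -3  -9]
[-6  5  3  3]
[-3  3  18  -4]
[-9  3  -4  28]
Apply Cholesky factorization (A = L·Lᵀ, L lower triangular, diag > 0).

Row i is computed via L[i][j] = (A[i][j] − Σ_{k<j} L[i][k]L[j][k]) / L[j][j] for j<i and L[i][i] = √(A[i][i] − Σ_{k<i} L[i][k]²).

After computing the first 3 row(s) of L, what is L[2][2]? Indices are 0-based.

L[2][2] = 4

Step 1: L[0][0] = √(9) = 3.
  L[1][0] = (-6) / L[0][0] = -2.
Step 2: L[1][1] = √(1) = 1.
  L[2][0] = (-3) / L[0][0] = -1.
  L[2][1] = (1) / L[1][1] = 1.
Step 3: L[2][2] = √(16) = 4.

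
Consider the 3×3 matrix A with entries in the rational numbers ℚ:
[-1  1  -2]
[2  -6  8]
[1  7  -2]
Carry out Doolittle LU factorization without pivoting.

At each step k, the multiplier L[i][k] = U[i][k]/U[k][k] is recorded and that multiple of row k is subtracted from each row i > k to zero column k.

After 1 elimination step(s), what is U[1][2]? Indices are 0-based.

[col 0] pivot -1
  R1 -= -2*R0 → (0, -4, 4)  (L[1][0] := -2)
  R2 -= -1*R0 → (0, 8, -4)  (L[2][0] := -1)

U[1][2] = 4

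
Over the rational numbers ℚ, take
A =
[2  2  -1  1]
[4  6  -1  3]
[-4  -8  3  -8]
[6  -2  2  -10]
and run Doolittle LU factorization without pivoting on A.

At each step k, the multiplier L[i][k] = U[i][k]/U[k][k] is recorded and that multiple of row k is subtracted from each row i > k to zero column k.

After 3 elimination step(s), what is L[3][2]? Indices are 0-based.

L[3][2] = 3

[col 0] pivot 2
  R1 -= 2*R0 → (0, 2, 1, 1)  (L[1][0] := 2)
  R2 -= -2*R0 → (0, -4, 1, -6)  (L[2][0] := -2)
  R3 -= 3*R0 → (0, -8, 5, -13)  (L[3][0] := 3)
[col 1] pivot 2
  R2 -= -2*R1 → (0, 0, 3, -4)  (L[2][1] := -2)
  R3 -= -4*R1 → (0, 0, 9, -9)  (L[3][1] := -4)
[col 2] pivot 3
  R3 -= 3*R2 → (0, 0, 0, 3)  (L[3][2] := 3)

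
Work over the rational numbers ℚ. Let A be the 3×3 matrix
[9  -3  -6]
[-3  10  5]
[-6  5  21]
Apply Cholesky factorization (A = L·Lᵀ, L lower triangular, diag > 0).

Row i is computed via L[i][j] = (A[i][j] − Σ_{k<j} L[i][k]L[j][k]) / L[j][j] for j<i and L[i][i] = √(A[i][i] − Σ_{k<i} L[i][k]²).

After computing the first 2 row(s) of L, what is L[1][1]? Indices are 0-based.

L[1][1] = 3

Step 1: L[0][0] = √(9) = 3.
  L[1][0] = (-3) / L[0][0] = -1.
Step 2: L[1][1] = √(9) = 3.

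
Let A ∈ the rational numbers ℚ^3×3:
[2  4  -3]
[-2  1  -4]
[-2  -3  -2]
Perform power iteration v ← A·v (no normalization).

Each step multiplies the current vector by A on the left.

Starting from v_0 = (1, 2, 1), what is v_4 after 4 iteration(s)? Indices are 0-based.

v_0 = (1, 2, 1).
v_1 = A·v_0 = (7, -4, -10).
v_2 = A·v_1 = (28, 22, 18).
v_3 = A·v_2 = (90, -106, -158).
v_4 = A·v_3 = (230, 346, 454).

v_4 = (230, 346, 454)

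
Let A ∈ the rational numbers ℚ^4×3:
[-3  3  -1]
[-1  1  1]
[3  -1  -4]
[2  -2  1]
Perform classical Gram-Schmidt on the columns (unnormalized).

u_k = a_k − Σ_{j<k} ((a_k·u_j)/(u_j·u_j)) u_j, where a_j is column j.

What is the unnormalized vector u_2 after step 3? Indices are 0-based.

u_2 = (-1/7, 9/7, 0, 3/7)

Step 1: u_0 = a_0 = (-3, -1, 3, 2).
Step 2: u_1 = a_1 − (-17/23)·u_0 = (18/23, 6/23, 28/23, -12/23).
Step 3: u_2 = a_2 − (-8/23)·u_0 − (-17/7)·u_1 = (-1/7, 9/7, 0, 3/7).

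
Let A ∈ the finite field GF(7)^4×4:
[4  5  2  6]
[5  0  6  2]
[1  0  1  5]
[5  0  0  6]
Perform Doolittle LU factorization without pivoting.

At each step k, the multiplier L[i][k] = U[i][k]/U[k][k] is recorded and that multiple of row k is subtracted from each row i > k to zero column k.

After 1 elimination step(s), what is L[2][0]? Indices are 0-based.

L[2][0] = 2

[col 0] pivot 4
  R1 -= 3*R0 → (0, 6, 0, 5)  (L[1][0] := 3)
  R2 -= 2*R0 → (0, 4, 4, 0)  (L[2][0] := 2)
  R3 -= 3*R0 → (0, 6, 1, 2)  (L[3][0] := 3)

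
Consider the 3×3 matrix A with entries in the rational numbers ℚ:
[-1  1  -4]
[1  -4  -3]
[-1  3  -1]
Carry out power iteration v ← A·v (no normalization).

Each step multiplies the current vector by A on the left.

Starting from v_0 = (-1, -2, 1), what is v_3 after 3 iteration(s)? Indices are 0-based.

v_0 = (-1, -2, 1).
v_1 = A·v_0 = (-5, 4, -6).
v_2 = A·v_1 = (33, -3, 23).
v_3 = A·v_2 = (-128, -24, -65).

v_3 = (-128, -24, -65)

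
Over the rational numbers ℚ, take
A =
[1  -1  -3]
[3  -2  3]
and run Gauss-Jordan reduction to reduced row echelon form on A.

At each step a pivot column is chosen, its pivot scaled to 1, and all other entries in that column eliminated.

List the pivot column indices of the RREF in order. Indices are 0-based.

pivot columns: 0, 1

pivot(0,0)=1: scale R0 → (1, -1, -3)
  clear (1,0): R1 −= (3)R0 → (0, 1, 12)
pivot(1,1)=1: scale R1 → (0, 1, 12)
  clear (0,1): R0 −= (-1)R1 → (1, 0, 9)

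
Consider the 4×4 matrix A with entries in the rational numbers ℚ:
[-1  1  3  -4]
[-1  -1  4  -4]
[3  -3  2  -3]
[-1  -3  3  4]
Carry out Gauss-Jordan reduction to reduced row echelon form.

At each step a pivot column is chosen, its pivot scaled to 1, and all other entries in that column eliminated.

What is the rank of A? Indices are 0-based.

step 1: normalize row 0 (÷-1) = (1, -1, -3, 4)
  row 1: subtract -1×row0 = (0, -2, 1, 0)
  row 2: subtract 3×row0 = (0, 0, 11, -15)
  row 3: subtract -1×row0 = (0, -4, 0, 8)
step 2: normalize row 1 (÷-2) = (0, 1, -1/2, 0)
  row 0: subtract -1×row1 = (1, 0, -7/2, 4)
  row 3: subtract -4×row1 = (0, 0, -2, 8)
step 3: normalize row 2 (÷11) = (0, 0, 1, -15/11)
  row 0: subtract -7/2×row2 = (1, 0, 0, -17/22)
  row 1: subtract -1/2×row2 = (0, 1, 0, -15/22)
  row 3: subtract -2×row2 = (0, 0, 0, 58/11)
step 4: normalize row 3 (÷58/11) = (0, 0, 0, 1)
  row 0: subtract -17/22×row3 = (1, 0, 0, 0)
  row 1: subtract -15/22×row3 = (0, 1, 0, 0)
  row 2: subtract -15/11×row3 = (0, 0, 1, 0)

rank = 4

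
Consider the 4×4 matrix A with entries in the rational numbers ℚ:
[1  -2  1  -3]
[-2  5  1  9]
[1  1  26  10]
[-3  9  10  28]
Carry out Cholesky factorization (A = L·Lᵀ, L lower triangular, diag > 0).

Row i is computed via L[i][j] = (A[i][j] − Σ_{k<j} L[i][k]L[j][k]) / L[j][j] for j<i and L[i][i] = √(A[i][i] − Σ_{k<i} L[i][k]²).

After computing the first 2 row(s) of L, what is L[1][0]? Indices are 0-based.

L[1][0] = -2

Step 1: L[0][0] = √(1) = 1.
  L[1][0] = (-2) / L[0][0] = -2.
Step 2: L[1][1] = √(1) = 1.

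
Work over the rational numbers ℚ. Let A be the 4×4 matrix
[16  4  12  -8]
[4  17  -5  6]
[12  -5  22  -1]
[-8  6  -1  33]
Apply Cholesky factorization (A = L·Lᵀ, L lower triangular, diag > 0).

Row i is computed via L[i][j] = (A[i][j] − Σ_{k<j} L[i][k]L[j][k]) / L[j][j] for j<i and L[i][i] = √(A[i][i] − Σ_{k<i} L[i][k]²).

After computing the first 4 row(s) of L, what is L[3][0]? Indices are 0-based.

Step 1: L[0][0] = √(16) = 4.
  L[1][0] = (4) / L[0][0] = 1.
Step 2: L[1][1] = √(16) = 4.
  L[2][0] = (12) / L[0][0] = 3.
  L[2][1] = (-8) / L[1][1] = -2.
Step 3: L[2][2] = √(9) = 3.
  L[3][0] = (-8) / L[0][0] = -2.
  L[3][1] = (8) / L[1][1] = 2.
  L[3][2] = (9) / L[2][2] = 3.
Step 4: L[3][3] = √(16) = 4.

L[3][0] = -2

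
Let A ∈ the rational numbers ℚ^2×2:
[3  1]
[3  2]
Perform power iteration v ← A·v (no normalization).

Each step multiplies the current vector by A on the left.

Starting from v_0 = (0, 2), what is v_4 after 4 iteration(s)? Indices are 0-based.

v_4 = (190, 248)

v_0 = (0, 2).
v_1 = A·v_0 = (2, 4).
v_2 = A·v_1 = (10, 14).
v_3 = A·v_2 = (44, 58).
v_4 = A·v_3 = (190, 248).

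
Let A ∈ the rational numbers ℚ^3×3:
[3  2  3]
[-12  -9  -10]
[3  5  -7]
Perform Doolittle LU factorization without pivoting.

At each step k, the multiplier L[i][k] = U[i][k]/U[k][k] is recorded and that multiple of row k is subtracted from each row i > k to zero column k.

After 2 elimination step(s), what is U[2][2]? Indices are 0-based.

[col 0] pivot 3
  R1 -= -4*R0 → (0, -1, 2)  (L[1][0] := -4)
  R2 -= 1*R0 → (0, 3, -10)  (L[2][0] := 1)
[col 1] pivot -1
  R2 -= -3*R1 → (0, 0, -4)  (L[2][1] := -3)

U[2][2] = -4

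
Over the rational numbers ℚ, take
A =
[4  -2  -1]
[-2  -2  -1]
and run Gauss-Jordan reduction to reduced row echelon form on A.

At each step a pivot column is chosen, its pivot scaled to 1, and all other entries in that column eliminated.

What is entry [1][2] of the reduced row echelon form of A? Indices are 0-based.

M[1][2] = 1/2

pivot(0,0)=4: scale R0 → (1, -1/2, -1/4)
  clear (1,0): R1 −= (-2)R0 → (0, -3, -3/2)
pivot(1,1)=-3: scale R1 → (0, 1, 1/2)
  clear (0,1): R0 −= (-1/2)R1 → (1, 0, 0)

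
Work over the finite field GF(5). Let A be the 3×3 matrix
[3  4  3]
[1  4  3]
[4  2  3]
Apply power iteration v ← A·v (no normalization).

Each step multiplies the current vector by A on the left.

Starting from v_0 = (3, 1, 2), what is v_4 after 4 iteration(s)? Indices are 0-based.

v_4 = (4, 0, 3)

v_0 = (3, 1, 2).
v_1 = A·v_0 = (4, 3, 0).
v_2 = A·v_1 = (4, 1, 2).
v_3 = A·v_2 = (2, 4, 4).
v_4 = A·v_3 = (4, 0, 3).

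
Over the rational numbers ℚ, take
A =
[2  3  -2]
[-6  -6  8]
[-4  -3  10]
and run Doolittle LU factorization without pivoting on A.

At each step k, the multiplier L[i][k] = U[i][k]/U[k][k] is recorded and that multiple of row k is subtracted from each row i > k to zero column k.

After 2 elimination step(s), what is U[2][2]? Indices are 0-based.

U[2][2] = 4

Step 1: pivot at (0,0) is 2.
  row1 ← row1 − (-3)·row0  ⇒  L[1][0]=-3, U row1=(0, 3, 2)
  row2 ← row2 − (-2)·row0  ⇒  L[2][0]=-2, U row2=(0, 3, 6)
Step 2: pivot at (1,1) is 3.
  row2 ← row2 − (1)·row1  ⇒  L[2][1]=1, U row2=(0, 0, 4)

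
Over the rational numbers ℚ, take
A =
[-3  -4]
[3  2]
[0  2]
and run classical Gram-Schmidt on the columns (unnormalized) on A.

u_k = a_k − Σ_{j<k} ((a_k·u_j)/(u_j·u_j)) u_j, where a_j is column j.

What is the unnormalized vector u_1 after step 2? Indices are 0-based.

u_1 = (-1, -1, 2)

Step 1: u_0 = a_0 = (-3, 3, 0).
Step 2: u_1 = a_1 − (1)·u_0 = (-1, -1, 2).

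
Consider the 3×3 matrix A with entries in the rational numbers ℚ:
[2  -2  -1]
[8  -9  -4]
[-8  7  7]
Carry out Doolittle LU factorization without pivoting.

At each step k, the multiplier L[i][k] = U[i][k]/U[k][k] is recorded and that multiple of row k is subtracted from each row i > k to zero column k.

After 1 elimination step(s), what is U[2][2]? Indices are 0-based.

Step 1: pivot at (0,0) is 2.
  row1 ← row1 − (4)·row0  ⇒  L[1][0]=4, U row1=(0, -1, 0)
  row2 ← row2 − (-4)·row0  ⇒  L[2][0]=-4, U row2=(0, -1, 3)

U[2][2] = 3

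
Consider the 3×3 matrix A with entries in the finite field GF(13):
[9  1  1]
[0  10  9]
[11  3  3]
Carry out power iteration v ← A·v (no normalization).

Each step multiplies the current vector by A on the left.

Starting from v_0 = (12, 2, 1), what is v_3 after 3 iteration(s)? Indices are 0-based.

v_3 = (5, 8, 5)

v_0 = (12, 2, 1).
v_1 = A·v_0 = (7, 3, 11).
v_2 = A·v_1 = (12, 12, 2).
v_3 = A·v_2 = (5, 8, 5).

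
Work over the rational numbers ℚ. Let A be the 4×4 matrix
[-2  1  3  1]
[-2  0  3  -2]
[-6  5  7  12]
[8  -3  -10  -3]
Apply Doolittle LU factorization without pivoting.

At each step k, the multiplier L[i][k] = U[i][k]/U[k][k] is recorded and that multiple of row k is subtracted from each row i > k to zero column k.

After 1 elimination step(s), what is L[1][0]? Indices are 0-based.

L[1][0] = 1

k=0: U[0][0]=-2
  eliminate (1,0): mult=1, new row 1: (0, -1, 0, -3); set L[1][0]=1
  eliminate (2,0): mult=3, new row 2: (0, 2, -2, 9); set L[2][0]=3
  eliminate (3,0): mult=-4, new row 3: (0, 1, 2, 1); set L[3][0]=-4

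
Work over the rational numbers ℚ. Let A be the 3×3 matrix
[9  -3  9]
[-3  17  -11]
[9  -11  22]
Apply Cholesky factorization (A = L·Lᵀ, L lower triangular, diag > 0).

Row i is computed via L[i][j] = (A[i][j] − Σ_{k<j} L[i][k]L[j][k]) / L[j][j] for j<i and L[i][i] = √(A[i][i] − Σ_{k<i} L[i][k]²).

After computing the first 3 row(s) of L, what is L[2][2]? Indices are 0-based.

Step 1: L[0][0] = √(9) = 3.
  L[1][0] = (-3) / L[0][0] = -1.
Step 2: L[1][1] = √(16) = 4.
  L[2][0] = (9) / L[0][0] = 3.
  L[2][1] = (-8) / L[1][1] = -2.
Step 3: L[2][2] = √(9) = 3.

L[2][2] = 3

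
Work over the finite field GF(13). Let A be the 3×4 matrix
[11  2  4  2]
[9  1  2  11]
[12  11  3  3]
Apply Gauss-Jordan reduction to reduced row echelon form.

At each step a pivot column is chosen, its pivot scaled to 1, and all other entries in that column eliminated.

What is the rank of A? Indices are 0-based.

[1] R0 /= 11  ⇒  (1, 12, 11, 12)
     R1 -= 9·R0  ⇒  (0, 10, 7, 7)
     R2 -= 12·R0  ⇒  (0, 10, 1, 2)
[2] R1 /= 10  ⇒  (0, 1, 2, 2)
     R0 -= 12·R1  ⇒  (1, 0, 0, 1)
     R2 -= 10·R1  ⇒  (0, 0, 7, 8)
[3] R2 /= 7  ⇒  (0, 0, 1, 3)
     R1 -= 2·R2  ⇒  (0, 1, 0, 9)

rank = 3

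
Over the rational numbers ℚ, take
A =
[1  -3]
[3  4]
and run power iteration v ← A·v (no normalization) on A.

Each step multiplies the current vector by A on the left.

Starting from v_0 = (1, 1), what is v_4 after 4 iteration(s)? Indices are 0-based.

v_4 = (-146, -191)

v_0 = (1, 1).
v_1 = A·v_0 = (-2, 7).
v_2 = A·v_1 = (-23, 22).
v_3 = A·v_2 = (-89, 19).
v_4 = A·v_3 = (-146, -191).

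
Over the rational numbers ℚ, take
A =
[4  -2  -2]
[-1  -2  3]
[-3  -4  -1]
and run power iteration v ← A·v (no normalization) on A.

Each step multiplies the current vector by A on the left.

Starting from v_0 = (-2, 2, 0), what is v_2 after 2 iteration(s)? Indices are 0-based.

v_0 = (-2, 2, 0).
v_1 = A·v_0 = (-12, -2, -2).
v_2 = A·v_1 = (-40, 10, 46).

v_2 = (-40, 10, 46)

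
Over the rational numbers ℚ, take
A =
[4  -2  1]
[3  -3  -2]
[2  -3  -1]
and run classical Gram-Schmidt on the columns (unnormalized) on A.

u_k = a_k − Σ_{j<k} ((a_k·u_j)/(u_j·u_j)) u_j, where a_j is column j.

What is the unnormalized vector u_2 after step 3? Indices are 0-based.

Step 1: u_0 = a_0 = (4, 3, 2).
Step 2: u_1 = a_1 − (-23/29)·u_0 = (34/29, -18/29, -41/29).
Step 3: u_2 = a_2 − (-4/29)·u_0 − (111/109)·u_1 = (39/109, -104/109, 78/109).

u_2 = (39/109, -104/109, 78/109)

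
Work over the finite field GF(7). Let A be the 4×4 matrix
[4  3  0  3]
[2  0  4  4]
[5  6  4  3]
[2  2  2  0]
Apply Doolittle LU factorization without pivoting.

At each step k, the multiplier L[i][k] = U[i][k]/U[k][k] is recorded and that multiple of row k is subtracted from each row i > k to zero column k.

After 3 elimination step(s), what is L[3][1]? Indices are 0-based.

L[3][1] = 2

k=0: U[0][0]=4
  eliminate (1,0): mult=4, new row 1: (0, 2, 4, 6); set L[1][0]=4
  eliminate (2,0): mult=3, new row 2: (0, 4, 4, 1); set L[2][0]=3
  eliminate (3,0): mult=4, new row 3: (0, 4, 2, 2); set L[3][0]=4
k=1: U[1][1]=2
  eliminate (2,1): mult=2, new row 2: (0, 0, 3, 3); set L[2][1]=2
  eliminate (3,1): mult=2, new row 3: (0, 0, 1, 4); set L[3][1]=2
k=2: U[2][2]=3
  eliminate (3,2): mult=5, new row 3: (0, 0, 0, 3); set L[3][2]=5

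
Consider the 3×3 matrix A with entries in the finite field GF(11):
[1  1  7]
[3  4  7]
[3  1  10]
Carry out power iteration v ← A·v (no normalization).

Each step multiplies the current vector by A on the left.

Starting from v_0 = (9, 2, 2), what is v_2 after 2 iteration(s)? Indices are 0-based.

v_2 = (10, 9, 9)

v_0 = (9, 2, 2).
v_1 = A·v_0 = (3, 5, 5).
v_2 = A·v_1 = (10, 9, 9).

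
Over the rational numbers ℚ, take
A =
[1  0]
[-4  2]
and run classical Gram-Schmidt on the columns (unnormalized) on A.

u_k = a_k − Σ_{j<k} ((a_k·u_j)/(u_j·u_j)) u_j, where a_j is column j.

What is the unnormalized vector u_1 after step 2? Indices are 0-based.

Step 1: u_0 = a_0 = (1, -4).
Step 2: u_1 = a_1 − (-8/17)·u_0 = (8/17, 2/17).

u_1 = (8/17, 2/17)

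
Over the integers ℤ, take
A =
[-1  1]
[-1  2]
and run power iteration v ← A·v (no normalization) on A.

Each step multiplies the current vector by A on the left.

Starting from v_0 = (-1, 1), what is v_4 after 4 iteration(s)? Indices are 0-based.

v_4 = (4, 11)

v_0 = (-1, 1).
v_1 = A·v_0 = (2, 3).
v_2 = A·v_1 = (1, 4).
v_3 = A·v_2 = (3, 7).
v_4 = A·v_3 = (4, 11).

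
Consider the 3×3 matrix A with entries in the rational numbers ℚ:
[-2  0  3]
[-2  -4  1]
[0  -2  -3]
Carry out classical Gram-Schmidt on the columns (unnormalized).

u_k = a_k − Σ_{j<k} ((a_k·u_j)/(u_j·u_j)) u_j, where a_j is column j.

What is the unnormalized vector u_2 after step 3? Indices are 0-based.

Step 1: u_0 = a_0 = (-2, -2, 0).
Step 2: u_1 = a_1 − (1)·u_0 = (2, -2, -2).
Step 3: u_2 = a_2 − (-1)·u_0 − (5/6)·u_1 = (-2/3, 2/3, -4/3).

u_2 = (-2/3, 2/3, -4/3)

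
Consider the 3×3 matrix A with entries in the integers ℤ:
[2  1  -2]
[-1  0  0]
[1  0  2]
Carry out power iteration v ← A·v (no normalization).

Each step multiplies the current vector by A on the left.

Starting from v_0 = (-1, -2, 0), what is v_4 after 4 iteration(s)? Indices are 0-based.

v_0 = (-1, -2, 0).
v_1 = A·v_0 = (-4, 1, -1).
v_2 = A·v_1 = (-5, 4, -6).
v_3 = A·v_2 = (6, 5, -17).
v_4 = A·v_3 = (51, -6, -28).

v_4 = (51, -6, -28)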